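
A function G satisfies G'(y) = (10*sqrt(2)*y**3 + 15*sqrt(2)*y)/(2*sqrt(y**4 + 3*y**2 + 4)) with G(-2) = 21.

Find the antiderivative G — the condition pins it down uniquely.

G'(y) matches the chain-rule pattern g'(h)*h' with inner function h(y) = y**4/2 + 3*y**2/2 + 2; substituting u = h(y) collapses the integral.
A general antiderivative is 5*sqrt(y**4/2 + 3*y**2/2 + 2) + C.
The condition gives C = 21 - (20) = 1.
So G(y) = (5*sqrt(2)*sqrt(y**4 + 3*y**2 + 4) + 2)/2.
Check: d/dy[(5*sqrt(2)*sqrt(y**4 + 3*y**2 + 4) + 2)/2] = (10*sqrt(2)*y**3 + 15*sqrt(2)*y)/(2*sqrt(y**4 + 3*y**2 + 4)) = G'(y).

G(y) = (5*sqrt(2)*sqrt(y**4 + 3*y**2 + 4) + 2)/2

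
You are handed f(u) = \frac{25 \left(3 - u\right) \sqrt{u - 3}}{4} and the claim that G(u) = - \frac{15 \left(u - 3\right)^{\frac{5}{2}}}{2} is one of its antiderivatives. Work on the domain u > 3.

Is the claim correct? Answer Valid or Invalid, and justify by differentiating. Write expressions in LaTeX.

d/du[G] = - \frac{75 u \sqrt{u - 3}}{4} + \frac{225 \sqrt{u - 3}}{4}
d/du[G] - f(u) = - \frac{25 u \sqrt{u - 3}}{2} + \frac{75 \sqrt{u - 3}}{2} != 0.

Invalid: d/du[G] - f = - \frac{25 u \sqrt{u - 3}}{2} + \frac{75 \sqrt{u - 3}}{2}, which is not 0.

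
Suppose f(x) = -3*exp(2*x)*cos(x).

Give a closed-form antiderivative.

An antiderivative is F(x) = -3*(sin(x) + 2*cos(x))*exp(2*x)/5.

Since d/dx undoes antidifferentiation here, F'(x) = f(x) is required of F(x).
Check: d/dx[-3*(sin(x) + 2*cos(x))*exp(2*x)/5] = -3*exp(2*x)*cos(x) = f(x).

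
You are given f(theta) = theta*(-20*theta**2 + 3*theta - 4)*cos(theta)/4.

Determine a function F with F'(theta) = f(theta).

An antiderivative is F(theta) = -5*theta**3*sin(theta) + 3*theta**2*sin(theta)/4 - 15*theta**2*cos(theta) + 29*theta*sin(theta) + 3*theta*cos(theta)/2 - 3*sin(theta)/2 + 29*cos(theta).

Recover f(theta) by differentiating a candidate F(theta); any mismatch rules it out.
Check: d/dtheta[-5*theta**3*sin(theta) + 3*theta**2*sin(theta)/4 - 15*theta**2*cos(theta) + 29*theta*sin(theta) + 3*theta*cos(theta)/2 - 3*sin(theta)/2 + 29*cos(theta)] = -5*theta**3*cos(theta) + 3*theta**2*cos(theta)/4 - theta*cos(theta), which equals f(theta).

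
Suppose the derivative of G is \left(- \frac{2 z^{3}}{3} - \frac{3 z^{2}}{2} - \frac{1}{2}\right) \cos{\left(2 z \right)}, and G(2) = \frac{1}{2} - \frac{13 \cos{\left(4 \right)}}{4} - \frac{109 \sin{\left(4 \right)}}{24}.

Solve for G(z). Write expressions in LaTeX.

G(z) = - \frac{z^{3} \sin{\left(2 z \right)}}{3} - \frac{3 z^{2} \sin{\left(2 z \right)}}{4} - \frac{z^{2} \cos{\left(2 z \right)}}{2} + \frac{z \sin{\left(2 z \right)}}{2} - \frac{3 z \cos{\left(2 z \right)}}{4} + \frac{\sin{\left(2 z \right)}}{8} + \frac{\cos{\left(2 z \right)}}{4} + \frac{1}{2}

For G(z) to be correct, d/dz[G] must agree with the stated G'(z) identically.
A general antiderivative is - \frac{z^{3} \sin{\left(2 z \right)}}{3} - \frac{3 z^{2} \sin{\left(2 z \right)}}{4} - \frac{z^{2} \cos{\left(2 z \right)}}{2} + \frac{z \sin{\left(2 z \right)}}{2} - \frac{3 z \cos{\left(2 z \right)}}{4} + \frac{\sin{\left(2 z \right)}}{8} + \frac{\cos{\left(2 z \right)}}{4} + C.
The condition gives C = \frac{1}{2} - \frac{13 \cos{\left(4 \right)}}{4} - \frac{109 \sin{\left(4 \right)}}{24} - (- \frac{13 \cos{\left(4 \right)}}{4} - \frac{109 \sin{\left(4 \right)}}{24}) = \frac{1}{2}.
So G(z) = - \frac{z^{3} \sin{\left(2 z \right)}}{3} - \frac{3 z^{2} \sin{\left(2 z \right)}}{4} - \frac{z^{2} \cos{\left(2 z \right)}}{2} + \frac{z \sin{\left(2 z \right)}}{2} - \frac{3 z \cos{\left(2 z \right)}}{4} + \frac{\sin{\left(2 z \right)}}{8} + \frac{\cos{\left(2 z \right)}}{4} + \frac{1}{2}.
Check: d/dz[- \frac{z^{3} \sin{\left(2 z \right)}}{3} - \frac{3 z^{2} \sin{\left(2 z \right)}}{4} - \frac{z^{2} \cos{\left(2 z \right)}}{2} + \frac{z \sin{\left(2 z \right)}}{2} - \frac{3 z \cos{\left(2 z \right)}}{4} + \frac{\sin{\left(2 z \right)}}{8} + \frac{\cos{\left(2 z \right)}}{4} + \frac{1}{2}] = - \frac{2 z^{3} \cos{\left(2 z \right)}}{3} - \frac{3 z^{2} \cos{\left(2 z \right)}}{2} - \frac{\cos{\left(2 z \right)}}{2}, which equals G'(z).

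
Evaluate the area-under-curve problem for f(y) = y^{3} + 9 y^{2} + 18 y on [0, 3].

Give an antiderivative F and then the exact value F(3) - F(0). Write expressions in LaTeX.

f matches the chain-rule pattern g'(h)*h' with inner function h(y) = \frac{y^{2}}{2} + 3 y; substituting u = h(y) collapses the integral.
F(y) = \frac{y^{2} \left(y + 6\right)^{2}}{4} is an antiderivative of f.
Check: d/dy[\frac{y^{2} \left(y + 6\right)^{2}}{4}] = y^{3} + 9 y^{2} + 18 y = f(y).
F(3) = \frac{729}{4}; F(0) = 0.
Integral = F(3) - F(0) = \frac{729}{4}.

Antiderivative: F(y) = \frac{y^{2} \left(y + 6\right)^{2}}{4}; value = \frac{729}{4}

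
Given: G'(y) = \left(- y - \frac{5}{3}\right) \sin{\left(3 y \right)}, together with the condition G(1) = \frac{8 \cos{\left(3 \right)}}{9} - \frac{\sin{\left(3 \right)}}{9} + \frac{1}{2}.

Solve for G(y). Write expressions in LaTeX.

G(y) = \frac{6 y \cos{\left(3 y \right)} - 2 \sin{\left(3 y \right)} + 10 \cos{\left(3 y \right)} + 9}{18}

Recover the given G'(y) by differentiating a candidate G(y); any mismatch rules it out.
A general antiderivative is \frac{y \cos{\left(3 y \right)}}{3} - \frac{\sin{\left(3 y \right)}}{9} + \frac{5 \cos{\left(3 y \right)}}{9} + C.
The condition gives C = \frac{8 \cos{\left(3 \right)}}{9} - \frac{\sin{\left(3 \right)}}{9} + \frac{1}{2} - (\frac{8 \cos{\left(3 \right)}}{9} - \frac{\sin{\left(3 \right)}}{9}) = \frac{1}{2}.
So G(y) = \frac{6 y \cos{\left(3 y \right)} - 2 \sin{\left(3 y \right)} + 10 \cos{\left(3 y \right)} + 9}{18}.
Check: d/dy[\frac{6 y \cos{\left(3 y \right)} - 2 \sin{\left(3 y \right)} + 10 \cos{\left(3 y \right)} + 9}{18}] = - y \sin{\left(3 y \right)} - \frac{5 \sin{\left(3 y \right)}}{3}, which equals G'(y).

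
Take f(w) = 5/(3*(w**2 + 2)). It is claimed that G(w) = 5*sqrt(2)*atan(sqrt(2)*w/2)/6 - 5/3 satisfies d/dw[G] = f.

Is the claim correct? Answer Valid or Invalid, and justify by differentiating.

Valid - differentiating G returns exactly f.

d/dw[G] = 5/(3*w**2 + 6)
This equals f(w) exactly, so the claim holds.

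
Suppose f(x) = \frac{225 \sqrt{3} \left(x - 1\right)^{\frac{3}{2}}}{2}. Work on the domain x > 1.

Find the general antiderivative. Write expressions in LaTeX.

F(x) = 45 \sqrt{3} \left(x - 1\right)^{\frac{5}{2}} + C

Any candidate F(x) must reproduce f(x) exactly when differentiated.
Check: d/dx[45 \sqrt{3} \left(x - 1\right)^{\frac{5}{2}}] = \frac{225 \sqrt{3} x \sqrt{x - 1}}{2} - \frac{225 \sqrt{3} \sqrt{x - 1}}{2}, which equals f(x).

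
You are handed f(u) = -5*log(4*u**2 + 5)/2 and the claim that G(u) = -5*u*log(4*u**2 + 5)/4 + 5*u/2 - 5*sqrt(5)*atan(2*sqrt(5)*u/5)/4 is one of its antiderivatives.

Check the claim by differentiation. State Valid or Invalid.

d/du[G] = -5*log(4*u**2 + 5)/4
d/du[G] - f(u) = 5*log(4*u**2 + 5)/4 != 0.

Invalid: d/du[G] - f = 5*log(4*u**2 + 5)/4, which is not 0.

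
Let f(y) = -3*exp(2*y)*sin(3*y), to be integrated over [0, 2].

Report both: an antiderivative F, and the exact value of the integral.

Recover f(y) by differentiating a candidate F(y); any mismatch rules it out.
F(y) = 3*(-2*sin(3*y) + 3*cos(3*y))*exp(2*y)/13 is an antiderivative of f.
Check: d/dy[3*(-2*sin(3*y) + 3*cos(3*y))*exp(2*y)/13] = -3*exp(2*y)*sin(3*y) = f(y).
F(2) = -6*exp(4)*sin(6)/13 + 9*exp(4)*cos(6)/13; F(0) = 9/13.
Integral = F(2) - F(0) = -9/13 - 6*exp(4)*sin(6)/13 + 9*exp(4)*cos(6)/13.

Antiderivative: F(y) = 3*(-2*sin(3*y) + 3*cos(3*y))*exp(2*y)/13; value = -9/13 - 6*exp(4)*sin(6)/13 + 9*exp(4)*cos(6)/13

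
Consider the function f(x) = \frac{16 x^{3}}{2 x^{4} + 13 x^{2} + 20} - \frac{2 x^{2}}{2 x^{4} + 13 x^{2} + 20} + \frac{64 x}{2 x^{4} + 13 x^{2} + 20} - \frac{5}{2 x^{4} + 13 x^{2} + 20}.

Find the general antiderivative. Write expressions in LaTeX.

The integrand splits into summands that can be handled one at a time.
Check: d/dx[- \frac{- 8 \log{\left(2 x^{2} + 5 \right)} + \operatorname{atan}{\left(\frac{x}{2} \right)}}{2}] = \frac{16 x^{3} - 2 x^{2} + 64 x - 5}{2 x^{4} + 13 x^{2} + 20}, which equals f(x).

F(x) = - \frac{- 8 \log{\left(2 x^{2} + 5 \right)} + \operatorname{atan}{\left(\frac{x}{2} \right)}}{2} + C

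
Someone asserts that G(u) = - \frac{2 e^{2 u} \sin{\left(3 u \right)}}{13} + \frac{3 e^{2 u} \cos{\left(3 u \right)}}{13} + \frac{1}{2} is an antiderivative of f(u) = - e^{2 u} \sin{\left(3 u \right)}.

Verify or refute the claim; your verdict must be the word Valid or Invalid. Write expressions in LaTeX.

d/du[G] = - e^{2 u} \sin{\left(3 u \right)}
This equals f(u) exactly, so the claim holds.

Valid - the claim checks out under differentiation.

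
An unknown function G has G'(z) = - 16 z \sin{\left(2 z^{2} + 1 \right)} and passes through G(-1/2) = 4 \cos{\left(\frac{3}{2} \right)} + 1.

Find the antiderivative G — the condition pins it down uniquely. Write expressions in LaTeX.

G(z) = 4 \cos{\left(2 z^{2} + 1 \right)} + 1

G'(z) matches the chain-rule pattern g'(h)*h' with inner function h(z) = 2 z^{2} + 1; substituting u = h(z) collapses the integral.
A general antiderivative is 4 \cos{\left(2 z^{2} + 1 \right)} + C.
The condition gives C = 4 \cos{\left(\frac{3}{2} \right)} + 1 - (4 \cos{\left(\frac{3}{2} \right)}) = 1.
So G(z) = 4 \cos{\left(2 z^{2} + 1 \right)} + 1.
Check: d/dz[4 \cos{\left(2 z^{2} + 1 \right)} + 1] = - 16 z \sin{\left(2 z^{2} + 1 \right)} = G'(z).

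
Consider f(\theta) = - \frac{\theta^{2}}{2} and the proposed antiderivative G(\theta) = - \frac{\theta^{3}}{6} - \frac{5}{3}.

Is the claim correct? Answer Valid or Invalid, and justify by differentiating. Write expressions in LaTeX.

d/d\theta[G] = - \frac{\theta^{2}}{2}
This equals f(\theta) exactly, so the claim holds.

Valid - differentiating G returns exactly f.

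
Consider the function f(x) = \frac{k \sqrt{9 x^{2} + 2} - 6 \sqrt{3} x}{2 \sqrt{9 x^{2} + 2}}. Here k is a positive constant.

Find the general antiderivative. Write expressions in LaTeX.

F(x) = \frac{3 k x - 2 \sqrt{3} \sqrt{9 x^{2} + 2}}{6} + C

Check any antiderivative F(x) by computing F'(x) and comparing it with f(x).
Check: d/dx[\frac{3 k x - 2 \sqrt{3} \sqrt{9 x^{2} + 2}}{6}] = \frac{k \sqrt{9 x^{2} + 2} - 6 \sqrt{3} x}{2 \sqrt{9 x^{2} + 2}} = f(x).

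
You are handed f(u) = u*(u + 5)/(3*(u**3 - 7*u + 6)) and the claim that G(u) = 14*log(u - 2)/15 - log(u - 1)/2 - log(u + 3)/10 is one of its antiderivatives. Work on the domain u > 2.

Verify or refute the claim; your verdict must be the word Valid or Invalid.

Valid. The derivative of G reproduces f.

d/du[G] = (u**2 + 5*u)/(3*u**3 - 21*u + 18)
This equals f(u) exactly, so the claim holds.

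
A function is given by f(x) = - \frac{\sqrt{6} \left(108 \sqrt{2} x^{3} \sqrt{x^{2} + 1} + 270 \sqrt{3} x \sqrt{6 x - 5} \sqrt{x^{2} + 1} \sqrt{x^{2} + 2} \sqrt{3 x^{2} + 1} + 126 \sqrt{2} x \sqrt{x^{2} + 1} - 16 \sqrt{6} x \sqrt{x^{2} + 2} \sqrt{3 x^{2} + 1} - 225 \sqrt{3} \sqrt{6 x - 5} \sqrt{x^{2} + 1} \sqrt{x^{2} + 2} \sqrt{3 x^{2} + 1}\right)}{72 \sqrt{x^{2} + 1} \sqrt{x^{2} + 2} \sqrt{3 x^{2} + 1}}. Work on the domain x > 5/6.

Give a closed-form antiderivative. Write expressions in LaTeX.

An antiderivative is F(x) = - \left(3 x - \frac{5}{2}\right)^{\frac{5}{2}} - \frac{3 \sqrt{x^{2} + \frac{1}{3}} \sqrt{x^{2} + 2}}{2} + \frac{4 \sqrt{x^{2} + 1}}{3}.

Recover f(x) by differentiating a candidate F(x); any mismatch rules it out.
Check: d/dx[- \left(3 x - \frac{5}{2}\right)^{\frac{5}{2}} - \frac{3 \sqrt{x^{2} + \frac{1}{3}} \sqrt{x^{2} + 2}}{2} + \frac{4 \sqrt{x^{2} + 1}}{3}] = \frac{\sqrt{6} \left(- 108 \sqrt{2} x^{3} \sqrt{x^{2} + 1} - 270 \sqrt{3} x \sqrt{6 x - 5} \sqrt{x^{2} + 1} \sqrt{x^{2} + 2} \sqrt{3 x^{2} + 1} - 126 \sqrt{2} x \sqrt{x^{2} + 1} + 16 \sqrt{6} x \sqrt{x^{2} + 2} \sqrt{3 x^{2} + 1} + 225 \sqrt{3} \sqrt{6 x - 5} \sqrt{x^{2} + 1} \sqrt{x^{2} + 2} \sqrt{3 x^{2} + 1}\right)}{72 \sqrt{x^{2} + 1} \sqrt{x^{2} + 2} \sqrt{3 x^{2} + 1}}, which equals f(x).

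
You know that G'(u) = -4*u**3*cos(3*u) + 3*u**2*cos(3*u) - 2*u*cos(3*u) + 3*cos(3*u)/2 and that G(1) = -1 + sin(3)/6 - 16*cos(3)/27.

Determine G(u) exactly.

Integrate term by term and add the pieces.
A general antiderivative is -4*u**3*sin(3*u)/3 + u**2*sin(3*u) - 4*u**2*cos(3*u)/3 + 2*u*sin(3*u)/9 + 2*u*cos(3*u)/3 + 5*sin(3*u)/18 + 2*cos(3*u)/27 + C.
The condition gives C = -1 + sin(3)/6 - 16*cos(3)/27 - (sin(3)/6 - 16*cos(3)/27) = -1.
So G(u) = (-72*u**3*sin(3*u) + 54*u**2*sin(3*u) - 72*u**2*cos(3*u) + 12*u*sin(3*u) + 36*u*cos(3*u) + 15*sin(3*u) + 4*cos(3*u) - 54)/54.
Check: d/du[(-72*u**3*sin(3*u) + 54*u**2*sin(3*u) - 72*u**2*cos(3*u) + 12*u*sin(3*u) + 36*u*cos(3*u) + 15*sin(3*u) + 4*cos(3*u) - 54)/54] = -4*u**3*cos(3*u) + 3*u**2*cos(3*u) - 2*u*cos(3*u) + 3*cos(3*u)/2 = G'(u).

G(u) = (-72*u**3*sin(3*u) + 54*u**2*sin(3*u) - 72*u**2*cos(3*u) + 12*u*sin(3*u) + 36*u*cos(3*u) + 15*sin(3*u) + 4*cos(3*u) - 54)/54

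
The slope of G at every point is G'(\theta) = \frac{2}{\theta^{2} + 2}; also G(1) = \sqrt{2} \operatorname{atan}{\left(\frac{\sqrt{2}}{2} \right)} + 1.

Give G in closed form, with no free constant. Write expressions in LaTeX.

G(\theta) = \sqrt{2} \operatorname{atan}{\left(\frac{\sqrt{2} \theta}{2} \right)} + 1

Check a candidate G(\theta) by differentiating: d/d\theta[G] must match the given G'(\theta).
A general antiderivative is \sqrt{2} \operatorname{atan}{\left(\frac{\sqrt{2} \theta}{2} \right)} + C.
The condition gives C = \sqrt{2} \operatorname{atan}{\left(\frac{\sqrt{2}}{2} \right)} + 1 - (\sqrt{2} \operatorname{atan}{\left(\frac{\sqrt{2}}{2} \right)}) = 1.
So G(\theta) = \sqrt{2} \operatorname{atan}{\left(\frac{\sqrt{2} \theta}{2} \right)} + 1.
Check: d/d\theta[\sqrt{2} \operatorname{atan}{\left(\frac{\sqrt{2} \theta}{2} \right)} + 1] = \frac{2}{\theta^{2} + 2} = G'(\theta).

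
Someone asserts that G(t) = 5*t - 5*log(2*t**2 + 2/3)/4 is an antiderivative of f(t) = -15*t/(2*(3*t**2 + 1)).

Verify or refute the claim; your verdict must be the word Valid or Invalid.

d/dt[G] = (30*t**2 - 15*t + 10)/(6*t**2 + 2)
d/dt[G] - f(t) = 5 != 0.

Invalid: d/dt[G] - f = 5, which is not 0.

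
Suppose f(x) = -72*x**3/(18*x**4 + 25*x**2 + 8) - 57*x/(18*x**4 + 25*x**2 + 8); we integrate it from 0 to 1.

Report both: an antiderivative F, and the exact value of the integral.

The integrand splits into summands that can be handled one at a time.
F(x) = -3*log(2*x**2 + 1)/2 - log(9*x**2 + 8)/2 is an antiderivative of f.
Check: d/dx[-3*log(2*x**2 + 1)/2 - log(9*x**2 + 8)/2] = (-72*x**3 - 57*x)/(18*x**4 + 25*x**2 + 8), which equals f(x).
F(1) = -3*log(3)/2 - log(17)/2; F(0) = -log(8)/2.
Integral = F(1) - F(0) = -3*log(6)/2 - log(17/6)/2 + log(4/3)/2 + 3*log(2)/2.

Antiderivative: F(x) = -3*log(2*x**2 + 1)/2 - log(9*x**2 + 8)/2; value = -3*log(6)/2 - log(17/6)/2 + log(4/3)/2 + 3*log(2)/2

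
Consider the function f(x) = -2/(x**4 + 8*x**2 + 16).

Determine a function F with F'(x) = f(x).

An antiderivative is F(x) = -2*x/(8*x**2 + 32) - atan(x/2)/8.

Since d/dx undoes antidifferentiation here, F'(x) = f(x) is required of F(x).
Check: d/dx[-2*x/(8*x**2 + 32) - atan(x/2)/8] = -2/(x**4 + 8*x**2 + 16) = f(x).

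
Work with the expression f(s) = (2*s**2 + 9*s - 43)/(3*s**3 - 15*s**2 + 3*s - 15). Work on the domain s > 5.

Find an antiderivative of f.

Since d/ds undoes antidifferentiation here, F'(s) = f(s) is required of F(s).
Check: d/ds[(2*log(s/2 - 5/2) + 9*atan(s))/3] = (2*s**2 + 9*s - 43)/(3*s**3 - 15*s**2 + 3*s - 15) = f(s).

An antiderivative is F(s) = (2*log(s/2 - 5/2) + 9*atan(s))/3.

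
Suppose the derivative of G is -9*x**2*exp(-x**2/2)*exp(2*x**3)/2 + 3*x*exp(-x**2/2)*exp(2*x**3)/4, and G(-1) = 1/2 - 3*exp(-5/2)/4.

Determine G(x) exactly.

G(x) = 1/2 - 3*exp(-x**2/2)*exp(2*x**3)/4

The substitution u = 2*x**3 - x**2/2 works: G'(x) is exactly (dG/du)*(du/dx) for that inner function.
A general antiderivative is -3*exp(2*x**3 - x**2/2)/4 + C.
The condition gives C = 1/2 - 3*exp(-5/2)/4 - (-3*exp(-5/2)/4) = 1/2.
So G(x) = 1/2 - 3*exp(-x**2/2)*exp(2*x**3)/4.
Check: d/dx[1/2 - 3*exp(-x**2/2)*exp(2*x**3)/4] = (-18*x**2*exp(2*x**3) + 3*x*exp(2*x**3))*exp(-x**2/2)/4, which equals G'(x).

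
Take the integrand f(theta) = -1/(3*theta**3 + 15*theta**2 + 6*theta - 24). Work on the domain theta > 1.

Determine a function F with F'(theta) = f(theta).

An antiderivative is F(theta) = -log(theta - 1)/45 + log(theta + 2)/18 - log(theta + 4)/30.

Factor the denominator (3*(theta - 1)*(theta + 2)*(theta + 4)) and decompose: f = -1/(30*(theta + 4)) + 1/(18*(theta + 2)) - 1/(45*(theta - 1)); each piece integrates to a log, atan, or power term.
Check: d/dtheta[-log(theta - 1)/45 + log(theta + 2)/18 - log(theta + 4)/30] = -1/(3*theta**3 + 15*theta**2 + 6*theta - 24) = f(theta).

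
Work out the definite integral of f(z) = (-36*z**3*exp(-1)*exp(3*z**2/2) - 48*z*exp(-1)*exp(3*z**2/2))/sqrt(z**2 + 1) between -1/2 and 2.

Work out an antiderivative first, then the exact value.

Antiderivative: F(z) = -12*sqrt(z**2 + 1)*exp(3*z**2/2 - 1); value = -12*sqrt(5)*exp(5) + 6*sqrt(5)*exp(-5/8)

f has the shape u'v + uv' for u = -12*sqrt(z**2 + 1) and v = exp(3*z**2/2 - 1) — it is the derivative of the product u*v.
F(z) = -12*sqrt(z**2 + 1)*exp(3*z**2/2 - 1) is an antiderivative of f.
Check: d/dz[-12*sqrt(z**2 + 1)*exp(3*z**2/2 - 1)] = (-36*z**3*exp(-1)*exp(3*z**2/2) - 48*z*exp(-1)*exp(3*z**2/2))/sqrt(z**2 + 1) = f(z).
F(2) = -12*sqrt(5)*exp(5); F(-1/2) = -6*sqrt(5)*exp(-5/8).
Integral = F(2) - F(-1/2) = -12*sqrt(5)*exp(5) + 6*sqrt(5)*exp(-5/8).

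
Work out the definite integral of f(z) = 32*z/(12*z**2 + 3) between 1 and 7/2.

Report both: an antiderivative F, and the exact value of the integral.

The substitution u = 4*z**2 + 1 works: f is exactly (dF/du)*(du/dz) for that inner function.
F(z) = 4*log(4*z**2 + 1)/3 is an antiderivative of f.
Check: d/dz[4*log(4*z**2 + 1)/3] = 32*z/(12*z**2 + 3) = f(z).
F(7/2) = 4*log(50)/3; F(1) = 4*log(5)/3.
Integral = F(7/2) - F(1) = -4*log(5)/3 + 4*log(50)/3.

Antiderivative: F(z) = 4*log(4*z**2 + 1)/3; value = -4*log(5)/3 + 4*log(50)/3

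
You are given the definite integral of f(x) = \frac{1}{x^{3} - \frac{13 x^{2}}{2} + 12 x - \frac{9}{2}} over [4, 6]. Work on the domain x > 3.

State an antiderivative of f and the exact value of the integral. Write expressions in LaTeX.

Antiderivative: F(x) = \frac{- 4 x \log{\left(x - 3 \right)} + 4 x \log{\left(x - \frac{1}{2} \right)} + 12 \log{\left(x - 3 \right)} - 12 \log{\left(x - \frac{1}{2} \right)} - 10}{25 x - 75}; value = - \frac{4 \log{\left(\frac{7}{2} \right)}}{25} - \frac{4 \log{\left(3 \right)}}{25} + \frac{4}{15} + \frac{4 \log{\left(\frac{11}{2} \right)}}{25}

The denominator factors as \left(x - 3\right)^{2} \left(2 x - 1\right); partial fractions split f into directly integrable pieces: \frac{8}{25 \left(2 x - 1\right)} - \frac{4}{25 \left(x - 3\right)} + \frac{2}{5 \left(x - 3\right)^{2}}.
F(x) = \frac{- 4 x \log{\left(x - 3 \right)} + 4 x \log{\left(x - \frac{1}{2} \right)} + 12 \log{\left(x - 3 \right)} - 12 \log{\left(x - \frac{1}{2} \right)} - 10}{25 x - 75} is an antiderivative of f.
Check: d/dx[\frac{- 4 x \log{\left(x - 3 \right)} + 4 x \log{\left(x - \frac{1}{2} \right)} + 12 \log{\left(x - 3 \right)} - 12 \log{\left(x - \frac{1}{2} \right)} - 10}{25 x - 75}] = \frac{2}{2 x^{3} - 13 x^{2} + 24 x - 9}, which equals f(x).
F(6) = - \frac{4 \log{\left(3 \right)}}{25} - \frac{2}{15} + \frac{4 \log{\left(\frac{11}{2} \right)}}{25}; F(4) = - \frac{2}{5} + \frac{4 \log{\left(\frac{7}{2} \right)}}{25}.
Integral = F(6) - F(4) = - \frac{4 \log{\left(\frac{7}{2} \right)}}{25} - \frac{4 \log{\left(3 \right)}}{25} + \frac{4}{15} + \frac{4 \log{\left(\frac{11}{2} \right)}}{25}.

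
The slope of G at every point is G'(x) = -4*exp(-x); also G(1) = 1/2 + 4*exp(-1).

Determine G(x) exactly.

G(x) = (exp(x) + 8)*exp(-x)/2

Any candidate G(x) must reproduce the stated G'(x) exactly.
A general antiderivative is 4*exp(-x) + C.
The condition gives C = 1/2 + 4*exp(-1) - (4*exp(-1)) = 1/2.
So G(x) = (exp(x) + 8)*exp(-x)/2.
Check: d/dx[(exp(x) + 8)*exp(-x)/2] = -4*exp(-x) = G'(x).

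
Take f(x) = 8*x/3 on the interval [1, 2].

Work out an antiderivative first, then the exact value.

Check any antiderivative F(x) by computing F'(x) and comparing it with f(x).
F(x) = 4*x**2/3 is an antiderivative of f.
Check: d/dx[4*x**2/3] = 8*x/3 = f(x).
F(2) = 16/3; F(1) = 4/3.
Integral = F(2) - F(1) = 4.

Antiderivative: F(x) = 4*x**2/3; value = 4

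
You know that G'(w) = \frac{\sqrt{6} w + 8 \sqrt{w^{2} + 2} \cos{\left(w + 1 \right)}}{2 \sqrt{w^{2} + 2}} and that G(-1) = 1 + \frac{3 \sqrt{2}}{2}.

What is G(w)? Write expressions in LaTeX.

G(w) = \frac{\sqrt{6} \sqrt{w^{2} + 2} + 8 \sin{\left(w + 1 \right)} + 2}{2}

Recover the given G'(w) by differentiating a candidate G(w); any mismatch rules it out.
A general antiderivative is \sqrt{\frac{3 w^{2}}{2} + 3} + 4 \sin{\left(w + 1 \right)} + C.
The condition gives C = 1 + \frac{3 \sqrt{2}}{2} - (\frac{3 \sqrt{2}}{2}) = 1.
So G(w) = \frac{\sqrt{6} \sqrt{w^{2} + 2} + 8 \sin{\left(w + 1 \right)} + 2}{2}.
Check: d/dw[\frac{\sqrt{6} \sqrt{w^{2} + 2} + 8 \sin{\left(w + 1 \right)} + 2}{2}] = \frac{\sqrt{6} w + 8 \sqrt{w^{2} + 2} \cos{\left(w + 1 \right)}}{2 \sqrt{w^{2} + 2}} = G'(w).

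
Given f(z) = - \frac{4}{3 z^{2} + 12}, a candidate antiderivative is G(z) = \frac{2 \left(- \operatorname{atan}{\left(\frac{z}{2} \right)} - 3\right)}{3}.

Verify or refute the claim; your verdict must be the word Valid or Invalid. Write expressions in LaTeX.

d/dz[G] = - \frac{4}{3 z^{2} + 12}
This equals f(z) exactly, so the claim holds.

Valid. The derivative of G reproduces f.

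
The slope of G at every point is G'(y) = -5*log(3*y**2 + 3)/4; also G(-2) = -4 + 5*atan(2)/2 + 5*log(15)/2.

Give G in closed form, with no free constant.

G(y) = -(5*y*log(3*y**2 + 3) - 10*y + 10*atan(y) - 4)/4

Whatever form G(y) takes, its d/dy must return the stated G'(y).
A general antiderivative is -5*y*log(3*y**2 + 3)/4 + 5*y/2 - 5*atan(y)/2 + C.
The condition gives C = -4 + 5*atan(2)/2 + 5*log(15)/2 - (-5 + 5*atan(2)/2 + 5*log(15)/2) = 1.
So G(y) = -(5*y*log(3*y**2 + 3) - 10*y + 10*atan(y) - 4)/4.
Check: d/dy[-(5*y*log(3*y**2 + 3) - 10*y + 10*atan(y) - 4)/4] = -5*log(y**2 + 1)/4 - 5*log(3)/4, which equals G'(y).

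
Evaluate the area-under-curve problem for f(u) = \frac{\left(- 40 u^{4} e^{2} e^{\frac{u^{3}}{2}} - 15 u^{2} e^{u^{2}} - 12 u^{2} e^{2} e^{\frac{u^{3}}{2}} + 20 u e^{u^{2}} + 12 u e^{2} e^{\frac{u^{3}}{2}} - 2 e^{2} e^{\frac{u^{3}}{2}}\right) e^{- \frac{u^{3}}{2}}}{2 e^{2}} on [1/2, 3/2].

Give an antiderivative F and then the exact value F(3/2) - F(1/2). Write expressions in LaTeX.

Antiderivative: F(u) = - 4 u^{5} - 2 u^{3} + 3 u^{2} - u + \frac{5 e^{u^{2}} e^{- \frac{u^{3}}{2}}}{e^{2}}; value = - \frac{127}{4} - \frac{5}{e^{\frac{29}{16}}} + \frac{5}{e^{\frac{23}{16}}}

A candidate is checked by its d/du: the result must match f(u).
F(u) = - 4 u^{5} - 2 u^{3} + 3 u^{2} - u + \frac{5 e^{u^{2}} e^{- \frac{u^{3}}{2}}}{e^{2}} is an antiderivative of f.
Check: d/du[- 4 u^{5} - 2 u^{3} + 3 u^{2} - u + \frac{5 e^{u^{2}} e^{- \frac{u^{3}}{2}}}{e^{2}}] = \frac{\left(- 40 u^{4} e^{2} e^{\frac{u^{3}}{2}} - 15 u^{2} e^{u^{2}} - 12 u^{2} e^{2} e^{\frac{u^{3}}{2}} + 20 u e^{u^{2}} + 12 u e^{2} e^{\frac{u^{3}}{2}} - 2 e^{2} e^{\frac{u^{3}}{2}}\right) e^{- \frac{u^{3}}{2}}}{2 e^{2}} = f(u).
F(3/2) = - \frac{255}{8} + \frac{5}{e^{\frac{23}{16}}}; F(1/2) = - \frac{1}{8} + \frac{5}{e^{\frac{29}{16}}}.
Integral = F(3/2) - F(1/2) = - \frac{127}{4} - \frac{5}{e^{\frac{29}{16}}} + \frac{5}{e^{\frac{23}{16}}}.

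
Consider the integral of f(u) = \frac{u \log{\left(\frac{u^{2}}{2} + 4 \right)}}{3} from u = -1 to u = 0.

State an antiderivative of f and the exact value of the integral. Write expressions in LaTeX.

A candidate is checked by its d/du: the result must match f(u).
F(u) = \frac{u^{2} \log{\left(\frac{u^{2}}{2} + 4 \right)}}{6} - \frac{u^{2}}{6} + \frac{4 \log{\left(u^{2} + 8 \right)}}{3} is an antiderivative of f.
Check: d/du[\frac{u^{2} \log{\left(\frac{u^{2}}{2} + 4 \right)}}{6} - \frac{u^{2}}{6} + \frac{4 \log{\left(u^{2} + 8 \right)}}{3}] = \frac{u \log{\left(\frac{u^{2}}{2} + 4 \right)}}{3} = f(u).
F(0) = \frac{4 \log{\left(8 \right)}}{3}; F(-1) = - \frac{1}{6} + \frac{\log{\left(\frac{9}{2} \right)}}{6} + \frac{4 \log{\left(9 \right)}}{3}.
Integral = F(0) - F(-1) = - \frac{4 \log{\left(9 \right)}}{3} - \frac{\log{\left(\frac{9}{2} \right)}}{6} + \frac{1}{6} + \frac{4 \log{\left(8 \right)}}{3}.

Antiderivative: F(u) = \frac{u^{2} \log{\left(\frac{u^{2}}{2} + 4 \right)}}{6} - \frac{u^{2}}{6} + \frac{4 \log{\left(u^{2} + 8 \right)}}{3}; value = - \frac{4 \log{\left(9 \right)}}{3} - \frac{\log{\left(\frac{9}{2} \right)}}{6} + \frac{1}{6} + \frac{4 \log{\left(8 \right)}}{3}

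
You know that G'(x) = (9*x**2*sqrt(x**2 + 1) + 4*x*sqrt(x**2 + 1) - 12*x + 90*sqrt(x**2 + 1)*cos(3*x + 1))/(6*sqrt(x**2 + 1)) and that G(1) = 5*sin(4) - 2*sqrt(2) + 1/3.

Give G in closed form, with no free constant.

A candidate passes only if d/dx[G] lands on the given G'(x) exactly.
A general antiderivative is x**3/2 + x**2/3 - sqrt(4*x**2 + 4) + 5*sin(3*x + 1) - 1/2 + C.
The condition gives C = 5*sin(4) - 2*sqrt(2) + 1/3 - (5*sin(4) - 2*sqrt(2) + 1/3) = 0.
So G(x) = (3*x**3 + 2*x**2 - 12*sqrt(x**2 + 1) + 30*sin(3*x + 1) - 3)/6.
Check: d/dx[(3*x**3 + 2*x**2 - 12*sqrt(x**2 + 1) + 30*sin(3*x + 1) - 3)/6] = (9*x**2*sqrt(x**2 + 1) + 4*x*sqrt(x**2 + 1) - 12*x + 90*sqrt(x**2 + 1)*cos(3*x + 1))/(6*sqrt(x**2 + 1)) = G'(x).

G(x) = (3*x**3 + 2*x**2 - 12*sqrt(x**2 + 1) + 30*sin(3*x + 1) - 3)/6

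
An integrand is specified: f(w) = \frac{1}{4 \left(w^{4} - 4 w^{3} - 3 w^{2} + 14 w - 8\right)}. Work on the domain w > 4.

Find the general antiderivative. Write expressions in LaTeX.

F(w) = - \frac{- w \log{\left(w - 4 \right)} + w \log{\left(w + 2 \right)} + \log{\left(w - 4 \right)} - \log{\left(w + 2 \right)} - 6}{216 \left(w - 1\right)} + C

The denominator factors as 4 \left(w - 4\right) \left(w - 1\right)^{2} \left(w + 2\right); partial fractions split f into directly integrable pieces: - \frac{1}{216 \left(w + 2\right)} - \frac{1}{36 \left(w - 1\right)^{2}} + \frac{1}{216 \left(w - 4\right)}.
Check: d/dw[- \frac{- w \log{\left(w - 4 \right)} + w \log{\left(w + 2 \right)} + \log{\left(w - 4 \right)} - \log{\left(w + 2 \right)} - 6}{216 \left(w - 1\right)}] = \frac{1}{4 w^{4} - 16 w^{3} - 12 w^{2} + 56 w - 32}, which equals f(w).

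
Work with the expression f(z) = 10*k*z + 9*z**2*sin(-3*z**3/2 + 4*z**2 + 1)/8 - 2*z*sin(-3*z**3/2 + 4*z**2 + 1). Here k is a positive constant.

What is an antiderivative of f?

The integrand splits into summands that can be handled one at a time.
Check: d/dz[(20*k*z**2 + cos(-3*z**3/2 + 4*z**2 + 1))/4] = 10*k*z + 9*z**2*sin(-3*z**3/2 + 4*z**2 + 1)/8 - 2*z*sin(-3*z**3/2 + 4*z**2 + 1) = f(z).

An antiderivative is F(z) = (20*k*z**2 + cos(-3*z**3/2 + 4*z**2 + 1))/4.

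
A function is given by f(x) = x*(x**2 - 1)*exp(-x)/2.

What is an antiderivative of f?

Recognize the product-rule pattern: f = u'v + uv' with u = -x**3/2 - 3*x**2/2 - 5*x/2 - 5/2, v = exp(-x), so integration by parts undoes it.
Check: d/dx[(-x**3 - 3*x**2 - 5*x - 5)*exp(-x)/2] = (x**3 - x)*exp(-x)/2, which equals f(x).

An antiderivative is F(x) = (-x**3 - 3*x**2 - 5*x - 5)*exp(-x)/2.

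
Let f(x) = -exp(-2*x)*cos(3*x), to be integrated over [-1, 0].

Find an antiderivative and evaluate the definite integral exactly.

Antiderivative: F(x) = -3*exp(-2*x)*sin(3*x)/13 + 2*exp(-2*x)*cos(3*x)/13; value = -3*exp(2)*sin(3)/13 + 2/13 - 2*exp(2)*cos(3)/13

Since d/dx undoes antidifferentiation here, F'(x) = f(x) is required of F(x).
F(x) = -3*exp(-2*x)*sin(3*x)/13 + 2*exp(-2*x)*cos(3*x)/13 is an antiderivative of f.
Check: d/dx[-3*exp(-2*x)*sin(3*x)/13 + 2*exp(-2*x)*cos(3*x)/13] = -exp(-2*x)*cos(3*x) = f(x).
F(0) = 2/13; F(-1) = 2*exp(2)*cos(3)/13 + 3*exp(2)*sin(3)/13.
Integral = F(0) - F(-1) = -3*exp(2)*sin(3)/13 + 2/13 - 2*exp(2)*cos(3)/13.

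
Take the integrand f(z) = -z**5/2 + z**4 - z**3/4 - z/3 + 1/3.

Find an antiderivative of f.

An antiderivative is F(z) = z*(-20*z**5 + 48*z**4 - 15*z**3 - 40*z + 80)/240.

The integrand splits into summands that can be handled one at a time.
Check: d/dz[z*(-20*z**5 + 48*z**4 - 15*z**3 - 40*z + 80)/240] = -z**5/2 + z**4 - z**3/4 - z/3 + 1/3 = f(z).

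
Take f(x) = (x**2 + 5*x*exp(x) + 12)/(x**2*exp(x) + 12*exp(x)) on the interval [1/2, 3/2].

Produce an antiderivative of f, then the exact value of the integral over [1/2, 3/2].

Whatever form F(x) takes, F'(x) = f(x) is non-negotiable.
F(x) = 5*log(x**2/2 + 6)/2 - exp(-x) is an antiderivative of f.
Check: d/dx[5*log(x**2/2 + 6)/2 - exp(-x)] = (x**2 + 5*x*exp(x) + 12)/(x**2*exp(x) + 12*exp(x)) = f(x).
F(3/2) = -exp(-3/2) + 5*log(57/8)/2; F(1/2) = -exp(-1/2) + 5*log(49/8)/2.
Integral = F(3/2) - F(1/2) = -5*log(49/8)/2 - exp(-3/2) + exp(-1/2) + 5*log(57/8)/2.

Antiderivative: F(x) = 5*log(x**2/2 + 6)/2 - exp(-x); value = -5*log(49/8)/2 - exp(-3/2) + exp(-1/2) + 5*log(57/8)/2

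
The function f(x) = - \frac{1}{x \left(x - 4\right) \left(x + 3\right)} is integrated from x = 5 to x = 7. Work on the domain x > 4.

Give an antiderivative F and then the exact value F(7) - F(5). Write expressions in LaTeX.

The denominator factors as x \left(x - 4\right) \left(x + 3\right); partial fractions split f into directly integrable pieces: - \frac{1}{21 \left(x + 3\right)} - \frac{1}{28 \left(x - 4\right)} + \frac{1}{12 x}.
F(x) = \frac{\log{\left(x \right)}}{12} - \frac{\log{\left(x - 4 \right)}}{28} - \frac{\log{\left(x + 3 \right)}}{21} is an antiderivative of f.
Check: d/dx[\frac{\log{\left(x \right)}}{12} - \frac{\log{\left(x - 4 \right)}}{28} - \frac{\log{\left(x + 3 \right)}}{21}] = - \frac{1}{x^{3} - x^{2} - 12 x}, which equals f(x).
F(7) = - \frac{\log{\left(10 \right)}}{21} - \frac{\log{\left(3 \right)}}{28} + \frac{\log{\left(7 \right)}}{12}; F(5) = - \frac{\log{\left(8 \right)}}{21} + \frac{\log{\left(5 \right)}}{12}.
Integral = F(7) - F(5) = - \frac{\log{\left(5 \right)}}{12} - \frac{\log{\left(10 \right)}}{21} - \frac{\log{\left(3 \right)}}{28} + \frac{\log{\left(8 \right)}}{21} + \frac{\log{\left(7 \right)}}{12}.

Antiderivative: F(x) = \frac{\log{\left(x \right)}}{12} - \frac{\log{\left(x - 4 \right)}}{28} - \frac{\log{\left(x + 3 \right)}}{21}; value = - \frac{\log{\left(5 \right)}}{12} - \frac{\log{\left(10 \right)}}{21} - \frac{\log{\left(3 \right)}}{28} + \frac{\log{\left(8 \right)}}{21} + \frac{\log{\left(7 \right)}}{12}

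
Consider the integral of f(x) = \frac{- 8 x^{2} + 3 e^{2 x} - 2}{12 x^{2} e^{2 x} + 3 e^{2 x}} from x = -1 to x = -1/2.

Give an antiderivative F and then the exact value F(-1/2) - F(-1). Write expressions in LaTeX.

Antiderivative: F(x) = \frac{\operatorname{atan}{\left(2 x \right)}}{2} + \frac{e^{- 2 x}}{3}; value = - \frac{e^{2}}{3} - \frac{\pi}{8} + \frac{\operatorname{atan}{\left(2 \right)}}{2} + \frac{e}{3}

A first test for any F(x): its x-derivative must equal f(x) identically.
F(x) = \frac{\operatorname{atan}{\left(2 x \right)}}{2} + \frac{e^{- 2 x}}{3} is an antiderivative of f.
Check: d/dx[\frac{\operatorname{atan}{\left(2 x \right)}}{2} + \frac{e^{- 2 x}}{3}] = \frac{- 8 x^{2} + 3 e^{2 x} - 2}{12 x^{2} e^{2 x} + 3 e^{2 x}} = f(x).
F(-1/2) = - \frac{\pi}{8} + \frac{e}{3}; F(-1) = - \frac{\operatorname{atan}{\left(2 \right)}}{2} + \frac{e^{2}}{3}.
Integral = F(-1/2) - F(-1) = - \frac{e^{2}}{3} - \frac{\pi}{8} + \frac{\operatorname{atan}{\left(2 \right)}}{2} + \frac{e}{3}.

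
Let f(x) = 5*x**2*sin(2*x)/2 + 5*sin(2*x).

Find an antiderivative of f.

An antiderivative is F(x) = -5*(2*x**2*cos(2*x) - 2*x*sin(2*x) + 3*cos(2*x))/8.

The integrand splits into summands that can be handled one at a time.
Check: d/dx[-5*(2*x**2*cos(2*x) - 2*x*sin(2*x) + 3*cos(2*x))/8] = 5*x**2*sin(2*x)/2 + 5*sin(2*x) = f(x).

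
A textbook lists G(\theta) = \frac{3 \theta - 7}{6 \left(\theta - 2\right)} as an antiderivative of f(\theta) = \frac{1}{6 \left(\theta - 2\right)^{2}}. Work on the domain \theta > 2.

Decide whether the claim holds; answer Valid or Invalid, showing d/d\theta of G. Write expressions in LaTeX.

d/d\theta[G] = \frac{1}{6 \theta^{2} - 24 \theta + 24}
This equals f(\theta) exactly, so the claim holds.

Valid. The derivative of G reproduces f.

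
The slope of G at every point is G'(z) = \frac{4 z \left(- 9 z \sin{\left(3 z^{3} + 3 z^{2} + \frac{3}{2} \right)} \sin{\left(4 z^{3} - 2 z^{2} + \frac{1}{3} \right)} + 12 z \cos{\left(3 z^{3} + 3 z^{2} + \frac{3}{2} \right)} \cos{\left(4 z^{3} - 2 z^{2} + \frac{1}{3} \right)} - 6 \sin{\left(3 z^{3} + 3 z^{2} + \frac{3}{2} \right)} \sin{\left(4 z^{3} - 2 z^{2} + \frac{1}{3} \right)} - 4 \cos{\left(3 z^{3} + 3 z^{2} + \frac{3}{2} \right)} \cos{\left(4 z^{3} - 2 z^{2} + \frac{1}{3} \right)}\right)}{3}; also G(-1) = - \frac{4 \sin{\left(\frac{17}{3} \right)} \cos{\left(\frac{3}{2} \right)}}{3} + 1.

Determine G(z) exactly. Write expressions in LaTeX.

G(z) = \frac{4 \sin{\left(4 z^{3} - 2 z^{2} + \frac{1}{3} \right)} \cos{\left(3 z^{3} + 3 z^{2} + \frac{3}{2} \right)}}{3} + 1

Recognize the product-rule pattern: G'(z) = u'v + uv' with u = \frac{4 \cos{\left(3 z^{3} + 3 z^{2} + \frac{3}{2} \right)}}{3}, v = \sin{\left(4 z^{3} - 2 z^{2} + \frac{1}{3} \right)}, so integration by parts undoes it.
A general antiderivative is \frac{4 \sin{\left(4 z^{3} - 2 z^{2} + \frac{1}{3} \right)} \cos{\left(3 z^{3} + 3 z^{2} + \frac{3}{2} \right)}}{3} + C.
The condition gives C = - \frac{4 \sin{\left(\frac{17}{3} \right)} \cos{\left(\frac{3}{2} \right)}}{3} + 1 - (- \frac{4 \sin{\left(\frac{17}{3} \right)} \cos{\left(\frac{3}{2} \right)}}{3}) = 1.
So G(z) = \frac{4 \sin{\left(4 z^{3} - 2 z^{2} + \frac{1}{3} \right)} \cos{\left(3 z^{3} + 3 z^{2} + \frac{3}{2} \right)}}{3} + 1.
Check: d/dz[\frac{4 \sin{\left(4 z^{3} - 2 z^{2} + \frac{1}{3} \right)} \cos{\left(3 z^{3} + 3 z^{2} + \frac{3}{2} \right)}}{3} + 1] = - 12 z^{2} \sin{\left(3 z^{3} + 3 z^{2} + \frac{3}{2} \right)} \sin{\left(4 z^{3} - 2 z^{2} + \frac{1}{3} \right)} + 16 z^{2} \cos{\left(3 z^{3} + 3 z^{2} + \frac{3}{2} \right)} \cos{\left(4 z^{3} - 2 z^{2} + \frac{1}{3} \right)} - 8 z \sin{\left(3 z^{3} + 3 z^{2} + \frac{3}{2} \right)} \sin{\left(4 z^{3} - 2 z^{2} + \frac{1}{3} \right)} - \frac{16 z \cos{\left(3 z^{3} + 3 z^{2} + \frac{3}{2} \right)} \cos{\left(4 z^{3} - 2 z^{2} + \frac{1}{3} \right)}}{3}, which equals G'(z).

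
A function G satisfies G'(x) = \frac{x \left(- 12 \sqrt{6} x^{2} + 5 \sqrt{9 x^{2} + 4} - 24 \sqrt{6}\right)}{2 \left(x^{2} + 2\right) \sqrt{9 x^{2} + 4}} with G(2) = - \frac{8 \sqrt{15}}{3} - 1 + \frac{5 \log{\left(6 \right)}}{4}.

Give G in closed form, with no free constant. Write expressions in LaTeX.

Whatever form G(x) takes, its d/dx must return the stated G'(x).
A general antiderivative is - 4 \sqrt{\frac{3 x^{2}}{2} + \frac{2}{3}} + \frac{5 \log{\left(x^{2} + 2 \right)}}{4} + C.
The condition gives C = - \frac{8 \sqrt{15}}{3} - 1 + \frac{5 \log{\left(6 \right)}}{4} - (- \frac{8 \sqrt{15}}{3} + \frac{5 \log{\left(6 \right)}}{4}) = -1.
So G(x) = \frac{- 8 \sqrt{6} \sqrt{9 x^{2} + 4} + 15 \log{\left(x^{2} + 2 \right)} - 12}{12}.
Check: d/dx[\frac{- 8 \sqrt{6} \sqrt{9 x^{2} + 4} + 15 \log{\left(x^{2} + 2 \right)} - 12}{12}] = \frac{- 12 \sqrt{6} x^{3} + 5 x \sqrt{9 x^{2} + 4} - 24 \sqrt{6} x}{2 x^{2} \sqrt{9 x^{2} + 4} + 4 \sqrt{9 x^{2} + 4}}, which equals G'(x).

G(x) = \frac{- 8 \sqrt{6} \sqrt{9 x^{2} + 4} + 15 \log{\left(x^{2} + 2 \right)} - 12}{12}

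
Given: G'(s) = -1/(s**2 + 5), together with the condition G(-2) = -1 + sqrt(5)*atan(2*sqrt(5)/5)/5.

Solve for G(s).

G(s) = (-sqrt(5)*atan(sqrt(5)*s/5) - 5)/5

For G(s) to be correct, d/ds[G] must agree with the stated G'(s) identically.
A general antiderivative is -sqrt(5)*atan(sqrt(5)*s/5)/5 + C.
The condition gives C = -1 + sqrt(5)*atan(2*sqrt(5)/5)/5 - (sqrt(5)*atan(2*sqrt(5)/5)/5) = -1.
So G(s) = (-sqrt(5)*atan(sqrt(5)*s/5) - 5)/5.
Check: d/ds[(-sqrt(5)*atan(sqrt(5)*s/5) - 5)/5] = -1/(s**2 + 5) = G'(s).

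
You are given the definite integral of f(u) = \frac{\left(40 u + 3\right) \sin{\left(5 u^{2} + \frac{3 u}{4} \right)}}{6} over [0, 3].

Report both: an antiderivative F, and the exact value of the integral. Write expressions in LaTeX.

The substitution w = 5 u^{2} + \frac{3 u}{4} works: f is exactly (dF/dw)*(dw/du) for that inner function.
F(u) = - \frac{2 \cos{\left(5 u^{2} + \frac{3 u}{4} \right)}}{3} is an antiderivative of f.
Check: d/du[- \frac{2 \cos{\left(5 u^{2} + \frac{3 u}{4} \right)}}{3}] = \frac{20 u \sin{\left(5 u^{2} + \frac{3 u}{4} \right)}}{3} + \frac{\sin{\left(5 u^{2} + \frac{3 u}{4} \right)}}{2}, which equals f(u).
F(3) = - \frac{2 \cos{\left(\frac{189}{4} \right)}}{3}; F(0) = - \frac{2}{3}.
Integral = F(3) - F(0) = \frac{2}{3} - \frac{2 \cos{\left(\frac{189}{4} \right)}}{3}.

Antiderivative: F(u) = - \frac{2 \cos{\left(5 u^{2} + \frac{3 u}{4} \right)}}{3}; value = \frac{2}{3} - \frac{2 \cos{\left(\frac{189}{4} \right)}}{3}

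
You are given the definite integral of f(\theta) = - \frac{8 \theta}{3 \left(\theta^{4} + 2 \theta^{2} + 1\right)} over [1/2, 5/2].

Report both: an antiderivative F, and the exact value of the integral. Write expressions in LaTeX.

Antiderivative: F(\theta) = \frac{4}{3 \left(\theta^{2} + 1\right)}; value = - \frac{128}{145}

f matches the chain-rule pattern g'(h)*h' with inner function h(\theta) = \frac{3 \theta^{2}}{2} + \frac{3}{2}; substituting u = h(\theta) collapses the integral.
F(\theta) = \frac{4}{3 \left(\theta^{2} + 1\right)} is an antiderivative of f.
Check: d/d\theta[\frac{4}{3 \left(\theta^{2} + 1\right)}] = - \frac{8 \theta}{3 \theta^{4} + 6 \theta^{2} + 3}, which equals f(\theta).
F(5/2) = \frac{16}{87}; F(1/2) = \frac{16}{15}.
Integral = F(5/2) - F(1/2) = - \frac{128}{145}.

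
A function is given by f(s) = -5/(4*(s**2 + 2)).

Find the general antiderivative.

Whatever form F(s) takes, F'(s) = f(s) is non-negotiable.
Check: d/ds[-5*sqrt(2)*atan(sqrt(2)*s/2)/8] = -5/(4*s**2 + 8), which equals f(s).

F(s) = -5*sqrt(2)*atan(sqrt(2)*s/2)/8 + C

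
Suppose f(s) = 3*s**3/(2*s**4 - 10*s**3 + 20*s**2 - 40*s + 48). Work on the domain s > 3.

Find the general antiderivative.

F(s) = 81*log(s - 3)/26 - 3*log(s - 2)/2 - 3*log(s**2 + 4)/52 + 15*atan(s/2)/26 + C

Factor the denominator (2*(s - 3)*(s - 2)*(s**2 + 4)) and decompose: f = -3*(s - 10)/(26*(s**2 + 4)) - 3/(2*(s - 2)) + 81/(26*(s - 3)); each piece integrates to a log, atan, or power term.
Check: d/ds[81*log(s - 3)/26 - 3*log(s - 2)/2 - 3*log(s**2 + 4)/52 + 15*atan(s/2)/26] = 3*s**3/(2*s**4 - 10*s**3 + 20*s**2 - 40*s + 48) = f(s).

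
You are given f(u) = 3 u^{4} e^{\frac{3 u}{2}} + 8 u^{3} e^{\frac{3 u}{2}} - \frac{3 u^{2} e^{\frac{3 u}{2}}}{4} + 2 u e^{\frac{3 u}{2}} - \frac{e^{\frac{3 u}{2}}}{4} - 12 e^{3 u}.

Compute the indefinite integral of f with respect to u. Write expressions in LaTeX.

Integrate term by term and add the pieces.
Check: d/du[\left(2 u^{4} - \frac{u^{2}}{2} + 2 u - \frac{3}{2}\right) e^{\frac{3 u}{2}} - 4 e^{3 u}] = 3 u^{4} e^{\frac{3 u}{2}} + 8 u^{3} e^{\frac{3 u}{2}} - \frac{3 u^{2} e^{\frac{3 u}{2}}}{4} + 2 u e^{\frac{3 u}{2}} - \frac{e^{\frac{3 u}{2}}}{4} - 12 e^{3 u} = f(u).

F(u) = \left(2 u^{4} - \frac{u^{2}}{2} + 2 u - \frac{3}{2}\right) e^{\frac{3 u}{2}} - 4 e^{3 u} + C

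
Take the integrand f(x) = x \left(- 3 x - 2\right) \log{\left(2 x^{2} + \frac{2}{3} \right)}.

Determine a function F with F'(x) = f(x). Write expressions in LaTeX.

Any candidate F(x) must reproduce f(x) exactly when differentiated.
Check: d/dx[- \frac{9 x^{3} \log{\left(2 x^{2} + \frac{2}{3} \right)} - 6 x^{3} + 9 x^{2} \log{\left(2 x^{2} + \frac{2}{3} \right)} - 9 x^{2} + 6 x + 3 \log{\left(x^{2} + \frac{1}{3} \right)} - 2 \sqrt{3} \operatorname{atan}{\left(\sqrt{3} x \right)}}{9}] = - 3 x^{2} \log{\left(x^{2} + \frac{1}{3} \right)} - 3 x^{2} \log{\left(2 \right)} - 2 x \log{\left(x^{2} + \frac{1}{3} \right)} - 2 x \log{\left(2 \right)}, which equals f(x).

An antiderivative is F(x) = - \frac{9 x^{3} \log{\left(2 x^{2} + \frac{2}{3} \right)} - 6 x^{3} + 9 x^{2} \log{\left(2 x^{2} + \frac{2}{3} \right)} - 9 x^{2} + 6 x + 3 \log{\left(x^{2} + \frac{1}{3} \right)} - 2 \sqrt{3} \operatorname{atan}{\left(\sqrt{3} x \right)}}{9}.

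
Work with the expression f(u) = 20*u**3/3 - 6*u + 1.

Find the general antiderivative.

F(u) = 5*u**4/3 - 3*u**2 + u + C

Integrate term by term and add the pieces.
Check: d/du[5*u**4/3 - 3*u**2 + u] = 20*u**3/3 - 6*u + 1 = f(u).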